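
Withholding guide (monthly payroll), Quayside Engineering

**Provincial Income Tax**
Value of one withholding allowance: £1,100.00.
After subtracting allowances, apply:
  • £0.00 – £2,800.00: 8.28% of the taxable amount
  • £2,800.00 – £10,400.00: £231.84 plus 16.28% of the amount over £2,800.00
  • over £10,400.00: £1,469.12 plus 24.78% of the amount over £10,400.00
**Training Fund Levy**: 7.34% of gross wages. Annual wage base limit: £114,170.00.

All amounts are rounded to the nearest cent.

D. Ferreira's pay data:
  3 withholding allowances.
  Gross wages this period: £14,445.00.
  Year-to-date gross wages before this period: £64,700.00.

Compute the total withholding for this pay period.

Provincial Income Tax: taxable = £14,445.00 − 3×£1,100.00 = £11,145.00
  £1,469.12 + 24.78% × (£11,145.00 − £10,400.00) = £1,469.12 + 24.78% × £745.00 = £1,653.73
Training Fund Levy: 7.34% × £14,445.00 = £1,060.26
Total: £1,653.73 + £1,060.26 = £2,713.99

£2,713.99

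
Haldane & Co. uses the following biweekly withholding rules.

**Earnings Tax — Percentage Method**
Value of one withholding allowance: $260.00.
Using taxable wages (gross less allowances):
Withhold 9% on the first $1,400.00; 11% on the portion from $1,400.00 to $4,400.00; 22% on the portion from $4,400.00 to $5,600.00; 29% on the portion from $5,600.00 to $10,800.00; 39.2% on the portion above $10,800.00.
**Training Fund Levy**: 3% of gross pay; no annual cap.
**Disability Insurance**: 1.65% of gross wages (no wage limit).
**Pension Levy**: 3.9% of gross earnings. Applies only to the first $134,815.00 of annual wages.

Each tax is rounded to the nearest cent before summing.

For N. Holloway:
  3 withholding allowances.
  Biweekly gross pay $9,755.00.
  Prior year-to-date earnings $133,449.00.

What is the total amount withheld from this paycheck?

Earnings Tax: taxable = $9,755.00 − 3×$260.00 = $8,975.00
  $720.00 + 29% × ($8,975.00 − $5,600.00) = $720.00 + 29% × $3,375.00 = $1,698.75
Training Fund Levy: 3% × $9,755.00 = $292.65
Disability Insurance: 1.65% × $9,755.00 = $160.96
Pension Levy: cap $134,815.00 − YTD $133,449.00 = $1,366.00 subject; 3.9% × $1,366.00 = $53.27
Total: $1,698.75 + $292.65 + $160.96 + $53.27 = $2,205.63

$2,205.63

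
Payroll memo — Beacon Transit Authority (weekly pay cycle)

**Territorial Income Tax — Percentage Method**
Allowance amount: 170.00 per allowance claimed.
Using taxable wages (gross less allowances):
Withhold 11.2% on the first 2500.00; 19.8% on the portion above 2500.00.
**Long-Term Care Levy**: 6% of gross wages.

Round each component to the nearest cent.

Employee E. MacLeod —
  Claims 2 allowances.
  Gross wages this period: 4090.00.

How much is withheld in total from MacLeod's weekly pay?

772.90

Territorial Income Tax: taxable = 4090.00 − 2×170.00 = 3750.00
  280.00 + 19.8% × (3750.00 − 2500.00) = 280.00 + 19.8% × 1250.00 = 527.50
Long-Term Care Levy: 6% × 4090.00 = 245.40
Total: 527.50 + 245.40 = 772.90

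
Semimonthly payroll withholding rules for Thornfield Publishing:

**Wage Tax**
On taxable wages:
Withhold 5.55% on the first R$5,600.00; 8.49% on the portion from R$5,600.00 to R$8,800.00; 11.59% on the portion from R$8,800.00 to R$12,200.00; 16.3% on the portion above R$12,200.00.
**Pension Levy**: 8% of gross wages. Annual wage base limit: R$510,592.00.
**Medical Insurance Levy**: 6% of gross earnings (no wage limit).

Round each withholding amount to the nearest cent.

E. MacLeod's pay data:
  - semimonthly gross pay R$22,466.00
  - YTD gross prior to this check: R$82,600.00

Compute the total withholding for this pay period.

Wage Tax: taxable = R$22,466.00
  R$976.54 + 16.3% × (R$22,466.00 − R$12,200.00) = R$976.54 + 16.3% × R$10,266.00 = R$2,649.90
Pension Levy: 8% × R$22,466.00 = R$1,797.28
Medical Insurance Levy: 6% × R$22,466.00 = R$1,347.96
Total: R$2,649.90 + R$1,797.28 + R$1,347.96 = R$5,795.14

R$5,795.14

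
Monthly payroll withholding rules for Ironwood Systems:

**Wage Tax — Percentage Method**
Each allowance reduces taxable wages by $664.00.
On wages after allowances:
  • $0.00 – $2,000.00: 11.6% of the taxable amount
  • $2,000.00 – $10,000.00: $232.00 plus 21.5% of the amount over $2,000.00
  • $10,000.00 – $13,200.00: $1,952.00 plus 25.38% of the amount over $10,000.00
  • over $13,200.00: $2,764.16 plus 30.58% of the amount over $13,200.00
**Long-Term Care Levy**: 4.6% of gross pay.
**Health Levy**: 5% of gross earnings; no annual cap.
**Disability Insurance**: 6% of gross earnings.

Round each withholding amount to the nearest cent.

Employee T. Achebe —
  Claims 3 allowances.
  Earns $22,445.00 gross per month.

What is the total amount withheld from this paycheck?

$8,483.55

Wage Tax: taxable = $22,445.00 − 3×$664.00 = $20,453.00
  $2,764.16 + 30.58% × ($20,453.00 − $13,200.00) = $2,764.16 + 30.58% × $7,253.00 = $4,982.13
Long-Term Care Levy: 4.6% × $22,445.00 = $1,032.47
Health Levy: 5% × $22,445.00 = $1,122.25
Disability Insurance: 6% × $22,445.00 = $1,346.70
Total: $4,982.13 + $1,032.47 + $1,122.25 + $1,346.70 = $8,483.55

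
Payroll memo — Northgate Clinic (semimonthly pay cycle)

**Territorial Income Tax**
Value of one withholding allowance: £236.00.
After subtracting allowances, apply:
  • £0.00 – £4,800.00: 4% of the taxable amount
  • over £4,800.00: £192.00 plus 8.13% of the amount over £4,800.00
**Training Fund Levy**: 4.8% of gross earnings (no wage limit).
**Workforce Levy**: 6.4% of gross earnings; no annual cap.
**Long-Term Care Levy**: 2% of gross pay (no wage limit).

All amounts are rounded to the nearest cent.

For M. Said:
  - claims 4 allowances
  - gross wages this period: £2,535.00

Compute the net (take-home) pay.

£2,136.74

Territorial Income Tax: taxable = £2,535.00 − 4×£236.00 = £1,591.00
  4% × £1,591.00 = £63.64
Training Fund Levy: 4.8% × £2,535.00 = £121.68
Workforce Levy: 6.4% × £2,535.00 = £162.24
Long-Term Care Levy: 2% × £2,535.00 = £50.70
Total withheld: £63.64 + £121.68 + £162.24 + £50.70 = £398.26
Net pay: £2,535.00 − £398.26 = £2,136.74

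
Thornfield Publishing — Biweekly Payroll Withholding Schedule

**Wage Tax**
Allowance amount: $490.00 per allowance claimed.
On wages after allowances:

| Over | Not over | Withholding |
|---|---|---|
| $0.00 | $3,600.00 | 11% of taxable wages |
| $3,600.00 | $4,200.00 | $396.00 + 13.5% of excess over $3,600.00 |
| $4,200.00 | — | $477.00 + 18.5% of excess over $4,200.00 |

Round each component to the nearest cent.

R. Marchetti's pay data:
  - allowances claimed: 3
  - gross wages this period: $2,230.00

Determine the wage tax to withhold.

$83.60

Wage Tax: taxable = $2,230.00 − 3×$490.00 = $760.00
  11% × $760.00 = $83.60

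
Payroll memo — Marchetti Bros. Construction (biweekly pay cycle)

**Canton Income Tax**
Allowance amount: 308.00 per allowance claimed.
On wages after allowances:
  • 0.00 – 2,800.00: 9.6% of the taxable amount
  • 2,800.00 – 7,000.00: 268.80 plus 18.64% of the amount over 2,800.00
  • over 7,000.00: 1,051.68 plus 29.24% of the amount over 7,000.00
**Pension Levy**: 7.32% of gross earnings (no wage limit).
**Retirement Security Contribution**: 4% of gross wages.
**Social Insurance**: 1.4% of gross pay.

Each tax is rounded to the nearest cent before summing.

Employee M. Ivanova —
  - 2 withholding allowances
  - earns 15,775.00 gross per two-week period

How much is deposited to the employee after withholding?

10,331.05

Canton Income Tax: taxable = 15,775.00 − 2×308.00 = 15,159.00
  1,051.68 + 29.24% × (15,159.00 − 7,000.00) = 1,051.68 + 29.24% × 8,159.00 = 3,437.37
Pension Levy: 7.32% × 15,775.00 = 1,154.73
Retirement Security Contribution: 4% × 15,775.00 = 631.00
Social Insurance: 1.4% × 15,775.00 = 220.85
Total withheld: 3,437.37 + 1,154.73 + 631.00 + 220.85 = 5,443.95
Net pay: 15,775.00 − 5,443.95 = 10,331.05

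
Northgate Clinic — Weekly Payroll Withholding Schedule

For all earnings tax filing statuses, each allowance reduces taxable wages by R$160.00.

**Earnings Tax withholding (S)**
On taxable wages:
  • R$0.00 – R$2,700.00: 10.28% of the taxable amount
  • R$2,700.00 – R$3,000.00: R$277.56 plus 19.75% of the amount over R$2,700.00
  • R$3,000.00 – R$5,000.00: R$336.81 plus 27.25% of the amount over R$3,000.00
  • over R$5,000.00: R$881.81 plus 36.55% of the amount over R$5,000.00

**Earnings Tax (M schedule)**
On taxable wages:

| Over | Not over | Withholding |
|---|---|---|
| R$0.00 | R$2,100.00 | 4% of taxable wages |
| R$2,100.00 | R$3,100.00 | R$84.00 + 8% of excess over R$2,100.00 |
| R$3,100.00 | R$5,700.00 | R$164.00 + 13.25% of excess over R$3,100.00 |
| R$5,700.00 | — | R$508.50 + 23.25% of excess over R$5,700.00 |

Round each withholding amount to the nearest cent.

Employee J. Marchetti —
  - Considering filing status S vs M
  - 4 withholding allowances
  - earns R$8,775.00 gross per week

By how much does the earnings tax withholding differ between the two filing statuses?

R$953.01

Earnings Tax (S): taxable = R$8,775.00 − 4×R$160.00 = R$8,135.00
  R$881.81 + 36.55% × (R$8,135.00 − R$5,000.00) = R$881.81 + 36.55% × R$3,135.00 = R$2,027.65
Earnings Tax (M): taxable = R$8,775.00 − 4×R$160.00 = R$8,135.00
  R$508.50 + 23.25% × (R$8,135.00 − R$5,700.00) = R$508.50 + 23.25% × R$2,435.00 = R$1,074.64
Difference: |R$2,027.65 − R$1,074.64| = R$953.01 (higher under S)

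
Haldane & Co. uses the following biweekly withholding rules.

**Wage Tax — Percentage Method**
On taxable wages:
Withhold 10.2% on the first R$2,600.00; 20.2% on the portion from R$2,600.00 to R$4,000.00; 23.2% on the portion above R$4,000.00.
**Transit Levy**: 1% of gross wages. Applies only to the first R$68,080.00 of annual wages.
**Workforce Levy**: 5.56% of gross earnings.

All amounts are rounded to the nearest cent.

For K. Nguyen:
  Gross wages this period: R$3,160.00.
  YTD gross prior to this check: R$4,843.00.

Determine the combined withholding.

Wage Tax: taxable = R$3,160.00
  R$265.20 + 20.2% × (R$3,160.00 − R$2,600.00) = R$265.20 + 20.2% × R$560.00 = R$378.32
Transit Levy: 1% × R$3,160.00 = R$31.60
Workforce Levy: 5.56% × R$3,160.00 = R$175.70
Total: R$378.32 + R$31.60 + R$175.70 = R$585.62

R$585.62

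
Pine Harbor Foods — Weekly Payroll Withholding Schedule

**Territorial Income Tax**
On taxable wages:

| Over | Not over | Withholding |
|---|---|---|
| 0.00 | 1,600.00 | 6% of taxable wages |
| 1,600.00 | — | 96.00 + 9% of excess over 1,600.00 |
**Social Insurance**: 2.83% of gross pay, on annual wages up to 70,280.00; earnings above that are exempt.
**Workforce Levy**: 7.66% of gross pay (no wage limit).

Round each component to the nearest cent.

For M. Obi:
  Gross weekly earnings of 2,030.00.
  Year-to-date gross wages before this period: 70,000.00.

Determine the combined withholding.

298.12

Territorial Income Tax: taxable = 2,030.00
  96.00 + 9% × (2,030.00 − 1,600.00) = 96.00 + 9% × 430.00 = 134.70
Social Insurance: cap 70,280.00 − YTD 70,000.00 = 280.00 subject; 2.83% × 280.00 = 7.92
Workforce Levy: 7.66% × 2,030.00 = 155.50
Total: 134.70 + 7.92 + 155.50 = 298.12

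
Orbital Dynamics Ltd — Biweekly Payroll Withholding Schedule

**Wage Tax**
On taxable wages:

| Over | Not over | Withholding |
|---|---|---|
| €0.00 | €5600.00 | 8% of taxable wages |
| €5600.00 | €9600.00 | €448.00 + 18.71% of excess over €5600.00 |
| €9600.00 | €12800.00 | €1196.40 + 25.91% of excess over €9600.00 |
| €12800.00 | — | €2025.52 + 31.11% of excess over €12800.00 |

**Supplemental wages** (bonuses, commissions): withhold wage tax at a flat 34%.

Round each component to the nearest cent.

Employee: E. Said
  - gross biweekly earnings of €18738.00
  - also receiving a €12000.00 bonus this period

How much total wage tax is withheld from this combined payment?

€7952.83

Wage Tax: taxable = €18738.00
  €2025.52 + 31.11% × (€18738.00 − €12800.00) = €2025.52 + 31.11% × €5938.00 = €3872.83
Supplemental (34% flat on bonus): 34% × €12000.00 = €4080.00
Total wage tax: €3872.83 + €4080.00 = €7952.83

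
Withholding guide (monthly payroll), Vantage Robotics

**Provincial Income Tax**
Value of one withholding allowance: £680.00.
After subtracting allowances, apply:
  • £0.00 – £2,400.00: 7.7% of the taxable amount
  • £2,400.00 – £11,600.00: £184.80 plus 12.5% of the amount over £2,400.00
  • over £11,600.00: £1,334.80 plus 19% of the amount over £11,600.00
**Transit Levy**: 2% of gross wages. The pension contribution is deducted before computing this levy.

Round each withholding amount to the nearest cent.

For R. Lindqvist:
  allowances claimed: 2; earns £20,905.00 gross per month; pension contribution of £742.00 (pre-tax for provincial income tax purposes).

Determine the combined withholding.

Provincial Income Tax: taxable = £20,905.00 − £742.00 − 2×£680.00 = £18,803.00
  £1,334.80 + 19% × (£18,803.00 − £11,600.00) = £1,334.80 + 19% × £7,203.00 = £2,703.37
Transit Levy: 2% × £20,163.00 = £403.26
Total: £2,703.37 + £403.26 = £3,106.63

£3,106.63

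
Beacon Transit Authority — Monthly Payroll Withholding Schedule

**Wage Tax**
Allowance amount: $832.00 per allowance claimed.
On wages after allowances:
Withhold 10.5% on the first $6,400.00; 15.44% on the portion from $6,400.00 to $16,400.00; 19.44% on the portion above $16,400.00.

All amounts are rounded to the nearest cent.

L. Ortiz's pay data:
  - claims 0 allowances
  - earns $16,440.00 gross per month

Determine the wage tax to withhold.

Wage Tax: taxable = $16,440.00
  $2,216.00 + 19.44% × ($16,440.00 − $16,400.00) = $2,216.00 + 19.44% × $40.00 = $2,223.78

$2,223.78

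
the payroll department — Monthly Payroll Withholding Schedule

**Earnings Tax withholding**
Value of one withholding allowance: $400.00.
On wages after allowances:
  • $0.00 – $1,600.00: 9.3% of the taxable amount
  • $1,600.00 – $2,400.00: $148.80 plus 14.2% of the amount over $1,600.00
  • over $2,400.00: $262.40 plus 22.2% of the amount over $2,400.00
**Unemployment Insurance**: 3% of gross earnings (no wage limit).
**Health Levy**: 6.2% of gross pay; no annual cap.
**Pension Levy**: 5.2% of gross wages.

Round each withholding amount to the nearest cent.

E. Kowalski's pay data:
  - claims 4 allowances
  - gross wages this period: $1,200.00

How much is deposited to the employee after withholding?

$1,027.20

Earnings Tax: taxable = $1,200.00 − 4×$400.00 = $-400.00
  Taxable ≤ 0 → $0.00
Unemployment Insurance: 3% × $1,200.00 = $36.00
Health Levy: 6.2% × $1,200.00 = $74.40
Pension Levy: 5.2% × $1,200.00 = $62.40
Total withheld: $0.00 + $36.00 + $74.40 + $62.40 = $172.80
Net pay: $1,200.00 − $172.80 = $1,027.20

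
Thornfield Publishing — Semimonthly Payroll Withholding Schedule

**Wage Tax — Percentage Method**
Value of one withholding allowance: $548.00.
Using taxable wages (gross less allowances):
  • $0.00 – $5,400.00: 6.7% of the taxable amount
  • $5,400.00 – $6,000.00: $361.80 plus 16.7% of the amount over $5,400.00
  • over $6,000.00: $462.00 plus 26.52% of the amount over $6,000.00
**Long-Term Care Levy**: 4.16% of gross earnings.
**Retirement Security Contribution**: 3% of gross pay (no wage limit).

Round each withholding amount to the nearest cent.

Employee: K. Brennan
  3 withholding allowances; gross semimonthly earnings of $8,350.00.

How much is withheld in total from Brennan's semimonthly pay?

$1,247.09

Wage Tax: taxable = $8,350.00 − 3×$548.00 = $6,706.00
  $462.00 + 26.52% × ($6,706.00 − $6,000.00) = $462.00 + 26.52% × $706.00 = $649.23
Long-Term Care Levy: 4.16% × $8,350.00 = $347.36
Retirement Security Contribution: 3% × $8,350.00 = $250.50
Total: $649.23 + $347.36 + $250.50 = $1,247.09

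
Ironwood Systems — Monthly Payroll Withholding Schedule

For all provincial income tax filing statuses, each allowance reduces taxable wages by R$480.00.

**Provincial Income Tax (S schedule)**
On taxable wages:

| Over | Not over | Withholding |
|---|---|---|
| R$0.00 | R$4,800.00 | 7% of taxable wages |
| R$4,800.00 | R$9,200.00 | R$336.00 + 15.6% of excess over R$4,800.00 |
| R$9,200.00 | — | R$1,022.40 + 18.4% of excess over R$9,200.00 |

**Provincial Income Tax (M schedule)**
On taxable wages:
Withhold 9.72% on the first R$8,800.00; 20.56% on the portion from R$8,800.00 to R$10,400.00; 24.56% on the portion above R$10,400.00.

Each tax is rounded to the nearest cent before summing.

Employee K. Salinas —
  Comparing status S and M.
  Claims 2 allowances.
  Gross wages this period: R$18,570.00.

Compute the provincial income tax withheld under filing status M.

Provincial Income Tax (M): taxable = R$18,570.00 − 2×R$480.00 = R$17,610.00
  R$1,184.32 + 24.56% × (R$17,610.00 − R$10,400.00) = R$1,184.32 + 24.56% × R$7,210.00 = R$2,955.10

R$2,955.10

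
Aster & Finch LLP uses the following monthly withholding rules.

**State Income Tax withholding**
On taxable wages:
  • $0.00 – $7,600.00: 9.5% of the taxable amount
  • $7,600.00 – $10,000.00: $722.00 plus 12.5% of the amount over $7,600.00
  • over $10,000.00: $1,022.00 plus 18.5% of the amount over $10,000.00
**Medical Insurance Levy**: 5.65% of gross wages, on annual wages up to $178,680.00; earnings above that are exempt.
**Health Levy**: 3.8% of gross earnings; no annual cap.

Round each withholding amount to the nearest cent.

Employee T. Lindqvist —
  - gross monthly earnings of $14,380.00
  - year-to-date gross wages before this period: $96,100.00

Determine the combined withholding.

State Income Tax: taxable = $14,380.00
  $1,022.00 + 18.5% × ($14,380.00 − $10,000.00) = $1,022.00 + 18.5% × $4,380.00 = $1,832.30
Medical Insurance Levy: 5.65% × $14,380.00 = $812.47
Health Levy: 3.8% × $14,380.00 = $546.44
Total: $1,832.30 + $812.47 + $546.44 = $3,191.21

$3,191.21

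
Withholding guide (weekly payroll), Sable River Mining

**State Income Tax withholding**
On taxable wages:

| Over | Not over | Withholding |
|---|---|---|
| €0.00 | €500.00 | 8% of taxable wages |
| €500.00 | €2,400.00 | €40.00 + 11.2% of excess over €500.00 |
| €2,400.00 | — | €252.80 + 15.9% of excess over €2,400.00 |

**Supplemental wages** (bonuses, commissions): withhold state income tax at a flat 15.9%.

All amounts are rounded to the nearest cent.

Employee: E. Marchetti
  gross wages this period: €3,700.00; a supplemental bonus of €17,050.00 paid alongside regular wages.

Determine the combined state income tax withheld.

€3,170.45

State Income Tax: taxable = €3,700.00
  €252.80 + 15.9% × (€3,700.00 − €2,400.00) = €252.80 + 15.9% × €1,300.00 = €459.50
Supplemental (15.9% flat on bonus): 15.9% × €17,050.00 = €2,710.95
Total state income tax: €459.50 + €2,710.95 = €3,170.45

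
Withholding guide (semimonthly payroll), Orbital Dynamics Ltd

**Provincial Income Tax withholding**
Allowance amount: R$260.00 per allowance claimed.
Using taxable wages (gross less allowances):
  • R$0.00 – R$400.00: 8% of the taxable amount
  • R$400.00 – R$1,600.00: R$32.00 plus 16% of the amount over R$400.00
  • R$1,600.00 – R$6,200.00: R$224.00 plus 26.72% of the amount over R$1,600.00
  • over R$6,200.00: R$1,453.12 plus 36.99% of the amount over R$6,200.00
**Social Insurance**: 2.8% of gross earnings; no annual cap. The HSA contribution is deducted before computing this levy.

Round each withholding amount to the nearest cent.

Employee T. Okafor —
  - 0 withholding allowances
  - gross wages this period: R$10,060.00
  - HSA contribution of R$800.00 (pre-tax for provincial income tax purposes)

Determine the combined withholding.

R$2,844.29

Provincial Income Tax: taxable = R$10,060.00 − R$800.00 = R$9,260.00
  R$1,453.12 + 36.99% × (R$9,260.00 − R$6,200.00) = R$1,453.12 + 36.99% × R$3,060.00 = R$2,585.01
Social Insurance: 2.8% × R$9,260.00 = R$259.28
Total: R$2,585.01 + R$259.28 = R$2,844.29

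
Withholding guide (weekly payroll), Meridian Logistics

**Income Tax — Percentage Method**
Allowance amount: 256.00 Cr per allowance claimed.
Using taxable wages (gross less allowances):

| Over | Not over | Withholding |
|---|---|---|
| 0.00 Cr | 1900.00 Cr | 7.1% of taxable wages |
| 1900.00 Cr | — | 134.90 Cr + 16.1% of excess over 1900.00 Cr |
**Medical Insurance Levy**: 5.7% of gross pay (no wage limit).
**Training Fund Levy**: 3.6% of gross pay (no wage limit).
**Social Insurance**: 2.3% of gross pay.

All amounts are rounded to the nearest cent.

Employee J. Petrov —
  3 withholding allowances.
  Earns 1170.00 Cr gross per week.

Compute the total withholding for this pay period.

164.26 Cr

Income Tax: taxable = 1170.00 Cr − 3×256.00 Cr = 402.00 Cr
  7.1% × 402.00 Cr = 28.54 Cr
Medical Insurance Levy: 5.7% × 1170.00 Cr = 66.69 Cr
Training Fund Levy: 3.6% × 1170.00 Cr = 42.12 Cr
Social Insurance: 2.3% × 1170.00 Cr = 26.91 Cr
Total: 28.54 Cr + 66.69 Cr + 42.12 Cr + 26.91 Cr = 164.26 Cr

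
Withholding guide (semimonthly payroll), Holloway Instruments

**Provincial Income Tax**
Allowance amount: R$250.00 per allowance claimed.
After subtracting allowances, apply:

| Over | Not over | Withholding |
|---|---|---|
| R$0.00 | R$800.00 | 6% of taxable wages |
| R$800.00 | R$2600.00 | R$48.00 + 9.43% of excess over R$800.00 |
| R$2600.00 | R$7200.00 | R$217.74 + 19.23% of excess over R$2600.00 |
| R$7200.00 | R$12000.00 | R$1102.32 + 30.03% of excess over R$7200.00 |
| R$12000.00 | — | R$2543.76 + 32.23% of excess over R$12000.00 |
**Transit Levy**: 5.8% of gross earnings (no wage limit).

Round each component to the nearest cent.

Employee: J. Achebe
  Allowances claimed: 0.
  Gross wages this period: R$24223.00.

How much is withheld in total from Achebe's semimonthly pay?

Provincial Income Tax: taxable = R$24223.00
  R$2543.76 + 32.23% × (R$24223.00 − R$12000.00) = R$2543.76 + 32.23% × R$12223.00 = R$6483.23
Transit Levy: 5.8% × R$24223.00 = R$1404.93
Total: R$6483.23 + R$1404.93 = R$7888.16

R$7888.16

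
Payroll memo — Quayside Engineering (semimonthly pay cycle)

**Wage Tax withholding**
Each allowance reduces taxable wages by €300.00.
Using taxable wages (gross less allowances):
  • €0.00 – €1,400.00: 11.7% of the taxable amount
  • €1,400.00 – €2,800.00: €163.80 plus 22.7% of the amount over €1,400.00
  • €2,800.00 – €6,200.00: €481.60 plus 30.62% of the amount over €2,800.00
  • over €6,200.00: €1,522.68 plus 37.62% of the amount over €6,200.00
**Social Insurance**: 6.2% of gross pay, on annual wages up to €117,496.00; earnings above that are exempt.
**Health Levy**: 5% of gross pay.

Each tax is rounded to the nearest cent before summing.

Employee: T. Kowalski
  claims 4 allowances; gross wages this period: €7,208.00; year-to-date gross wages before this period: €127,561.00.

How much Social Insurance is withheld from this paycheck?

€0.00

Social Insurance: YTD €127,561.00 ≥ cap €117,496.00 → €0.00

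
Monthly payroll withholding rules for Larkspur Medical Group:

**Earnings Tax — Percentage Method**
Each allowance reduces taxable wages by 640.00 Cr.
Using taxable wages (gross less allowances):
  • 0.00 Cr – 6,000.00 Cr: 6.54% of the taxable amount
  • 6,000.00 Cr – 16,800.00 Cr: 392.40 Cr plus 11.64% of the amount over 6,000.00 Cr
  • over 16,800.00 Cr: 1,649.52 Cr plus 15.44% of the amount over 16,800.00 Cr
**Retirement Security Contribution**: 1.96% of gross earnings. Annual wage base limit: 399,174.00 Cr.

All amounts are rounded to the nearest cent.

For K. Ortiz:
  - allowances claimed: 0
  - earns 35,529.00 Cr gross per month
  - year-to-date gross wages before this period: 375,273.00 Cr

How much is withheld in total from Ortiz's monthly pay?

5,009.74 Cr

Earnings Tax: taxable = 35,529.00 Cr
  1,649.52 Cr + 15.44% × (35,529.00 Cr − 16,800.00 Cr) = 1,649.52 Cr + 15.44% × 18,729.00 Cr = 4,541.28 Cr
Retirement Security Contribution: cap 399,174.00 Cr − YTD 375,273.00 Cr = 23,901.00 Cr subject; 1.96% × 23,901.00 Cr = 468.46 Cr
Total: 4,541.28 Cr + 468.46 Cr = 5,009.74 Cr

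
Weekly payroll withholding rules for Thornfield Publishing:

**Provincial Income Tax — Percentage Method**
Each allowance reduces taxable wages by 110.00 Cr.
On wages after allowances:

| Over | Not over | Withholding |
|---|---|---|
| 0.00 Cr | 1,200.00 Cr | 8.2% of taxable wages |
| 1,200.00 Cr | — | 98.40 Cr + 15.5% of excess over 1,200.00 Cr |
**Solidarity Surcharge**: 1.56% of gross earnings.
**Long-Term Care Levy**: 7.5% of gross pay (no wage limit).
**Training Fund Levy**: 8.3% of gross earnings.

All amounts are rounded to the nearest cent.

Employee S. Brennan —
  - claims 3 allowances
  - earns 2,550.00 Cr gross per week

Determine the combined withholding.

Provincial Income Tax: taxable = 2,550.00 Cr − 3×110.00 Cr = 2,220.00 Cr
  98.40 Cr + 15.5% × (2,220.00 Cr − 1,200.00 Cr) = 98.40 Cr + 15.5% × 1,020.00 Cr = 256.50 Cr
Solidarity Surcharge: 1.56% × 2,550.00 Cr = 39.78 Cr
Long-Term Care Levy: 7.5% × 2,550.00 Cr = 191.25 Cr
Training Fund Levy: 8.3% × 2,550.00 Cr = 211.65 Cr
Total: 256.50 Cr + 39.78 Cr + 191.25 Cr + 211.65 Cr = 699.18 Cr

699.18 Cr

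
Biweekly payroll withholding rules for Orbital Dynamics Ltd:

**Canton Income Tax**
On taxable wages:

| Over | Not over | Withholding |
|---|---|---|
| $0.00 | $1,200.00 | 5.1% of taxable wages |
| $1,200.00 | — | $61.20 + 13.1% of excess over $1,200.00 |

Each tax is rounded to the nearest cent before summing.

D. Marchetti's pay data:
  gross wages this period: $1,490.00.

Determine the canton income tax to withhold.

$99.19

Canton Income Tax: taxable = $1,490.00
  $61.20 + 13.1% × ($1,490.00 − $1,200.00) = $61.20 + 13.1% × $290.00 = $99.19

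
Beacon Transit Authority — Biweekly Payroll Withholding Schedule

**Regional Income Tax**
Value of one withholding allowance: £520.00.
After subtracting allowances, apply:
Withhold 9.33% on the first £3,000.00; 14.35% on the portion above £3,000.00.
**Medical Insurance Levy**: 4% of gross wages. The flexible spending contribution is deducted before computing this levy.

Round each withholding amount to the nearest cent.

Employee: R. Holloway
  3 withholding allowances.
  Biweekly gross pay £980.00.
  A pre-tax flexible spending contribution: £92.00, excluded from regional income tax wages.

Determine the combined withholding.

Regional Income Tax: taxable = £980.00 − £92.00 − 3×£520.00 = £-672.00
  Taxable ≤ 0 → £0.00
Medical Insurance Levy: 4% × £888.00 = £35.52
Total: £0.00 + £35.52 = £35.52

£35.52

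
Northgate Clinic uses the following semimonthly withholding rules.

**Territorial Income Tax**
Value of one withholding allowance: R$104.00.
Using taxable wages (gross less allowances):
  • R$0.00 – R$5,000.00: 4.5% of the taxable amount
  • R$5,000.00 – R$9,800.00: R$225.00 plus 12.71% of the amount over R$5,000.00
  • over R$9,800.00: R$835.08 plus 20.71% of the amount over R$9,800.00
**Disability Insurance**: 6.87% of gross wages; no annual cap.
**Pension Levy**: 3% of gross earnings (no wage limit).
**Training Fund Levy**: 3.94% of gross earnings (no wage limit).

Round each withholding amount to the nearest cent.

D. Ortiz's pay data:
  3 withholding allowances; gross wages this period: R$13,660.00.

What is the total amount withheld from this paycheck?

R$3,456.31

Territorial Income Tax: taxable = R$13,660.00 − 3×R$104.00 = R$13,348.00
  R$835.08 + 20.71% × (R$13,348.00 − R$9,800.00) = R$835.08 + 20.71% × R$3,548.00 = R$1,569.87
Disability Insurance: 6.87% × R$13,660.00 = R$938.44
Pension Levy: 3% × R$13,660.00 = R$409.80
Training Fund Levy: 3.94% × R$13,660.00 = R$538.20
Total: R$1,569.87 + R$938.44 + R$409.80 + R$538.20 = R$3,456.31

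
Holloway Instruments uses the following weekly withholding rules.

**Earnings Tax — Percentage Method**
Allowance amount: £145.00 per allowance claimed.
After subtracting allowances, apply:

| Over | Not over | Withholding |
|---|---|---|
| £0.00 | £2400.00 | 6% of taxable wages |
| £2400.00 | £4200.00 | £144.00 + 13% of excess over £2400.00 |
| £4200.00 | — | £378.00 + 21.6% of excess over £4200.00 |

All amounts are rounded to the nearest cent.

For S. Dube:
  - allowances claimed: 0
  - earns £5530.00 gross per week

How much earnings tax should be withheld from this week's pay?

£665.28

Earnings Tax: taxable = £5530.00
  £378.00 + 21.6% × (£5530.00 − £4200.00) = £378.00 + 21.6% × £1330.00 = £665.28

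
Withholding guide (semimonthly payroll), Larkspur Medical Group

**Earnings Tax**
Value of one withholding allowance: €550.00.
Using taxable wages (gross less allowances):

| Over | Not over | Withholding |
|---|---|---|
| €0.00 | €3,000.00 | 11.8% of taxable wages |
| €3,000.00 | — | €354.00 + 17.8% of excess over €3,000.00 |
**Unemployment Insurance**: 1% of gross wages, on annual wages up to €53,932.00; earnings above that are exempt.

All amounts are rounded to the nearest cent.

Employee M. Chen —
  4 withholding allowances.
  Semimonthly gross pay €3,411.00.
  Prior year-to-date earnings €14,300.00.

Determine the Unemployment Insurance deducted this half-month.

€34.11

Unemployment Insurance: 1% × €3,411.00 = €34.11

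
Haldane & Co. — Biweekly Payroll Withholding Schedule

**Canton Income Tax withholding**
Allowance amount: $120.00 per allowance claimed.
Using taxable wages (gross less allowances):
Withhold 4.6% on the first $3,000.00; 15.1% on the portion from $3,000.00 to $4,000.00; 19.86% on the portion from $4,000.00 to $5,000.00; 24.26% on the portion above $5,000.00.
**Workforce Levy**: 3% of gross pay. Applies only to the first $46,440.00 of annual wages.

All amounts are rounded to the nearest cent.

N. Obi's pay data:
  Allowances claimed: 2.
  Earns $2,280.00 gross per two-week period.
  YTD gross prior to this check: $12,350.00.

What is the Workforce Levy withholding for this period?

Workforce Levy: 3% × $2,280.00 = $68.40

$68.40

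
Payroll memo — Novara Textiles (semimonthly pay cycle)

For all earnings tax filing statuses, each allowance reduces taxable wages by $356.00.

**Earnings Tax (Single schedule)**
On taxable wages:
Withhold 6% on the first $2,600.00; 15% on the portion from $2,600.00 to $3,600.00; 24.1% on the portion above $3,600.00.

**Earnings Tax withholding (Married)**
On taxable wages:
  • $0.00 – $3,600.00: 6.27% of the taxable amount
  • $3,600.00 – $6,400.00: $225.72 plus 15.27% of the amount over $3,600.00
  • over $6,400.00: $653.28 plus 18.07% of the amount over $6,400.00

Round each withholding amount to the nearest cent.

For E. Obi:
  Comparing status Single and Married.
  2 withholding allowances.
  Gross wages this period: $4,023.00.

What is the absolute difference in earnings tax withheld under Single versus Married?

Earnings Tax (Single): taxable = $4,023.00 − 2×$356.00 = $3,311.00
  $156.00 + 15% × ($3,311.00 − $2,600.00) = $156.00 + 15% × $711.00 = $262.65
Earnings Tax (Married): taxable = $4,023.00 − 2×$356.00 = $3,311.00
  6.27% × $3,311.00 = $207.60
Difference: |$262.65 − $207.60| = $55.05 (higher under Single)

$55.05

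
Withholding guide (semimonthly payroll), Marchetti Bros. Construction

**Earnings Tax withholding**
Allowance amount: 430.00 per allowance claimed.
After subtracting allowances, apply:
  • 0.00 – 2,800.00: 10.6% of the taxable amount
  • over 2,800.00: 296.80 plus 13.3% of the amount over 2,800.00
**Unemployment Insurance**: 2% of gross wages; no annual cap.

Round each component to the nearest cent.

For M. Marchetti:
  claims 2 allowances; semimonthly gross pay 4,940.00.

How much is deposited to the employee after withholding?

4,374.16

Earnings Tax: taxable = 4,940.00 − 2×430.00 = 4,080.00
  296.80 + 13.3% × (4,080.00 − 2,800.00) = 296.80 + 13.3% × 1,280.00 = 467.04
Unemployment Insurance: 2% × 4,940.00 = 98.80
Total withheld: 467.04 + 98.80 = 565.84
Net pay: 4,940.00 − 565.84 = 4,374.16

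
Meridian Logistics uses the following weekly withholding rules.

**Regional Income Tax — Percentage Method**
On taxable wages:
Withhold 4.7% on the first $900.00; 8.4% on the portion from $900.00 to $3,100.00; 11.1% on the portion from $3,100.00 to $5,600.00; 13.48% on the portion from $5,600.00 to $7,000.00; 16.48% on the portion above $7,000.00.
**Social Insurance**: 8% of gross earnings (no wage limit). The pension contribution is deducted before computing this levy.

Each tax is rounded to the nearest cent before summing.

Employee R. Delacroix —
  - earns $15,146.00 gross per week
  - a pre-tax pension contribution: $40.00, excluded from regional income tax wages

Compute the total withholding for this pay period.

$3,237.67

Regional Income Tax: taxable = $15,146.00 − $40.00 = $15,106.00
  $693.32 + 16.48% × ($15,106.00 − $7,000.00) = $693.32 + 16.48% × $8,106.00 = $2,029.19
Social Insurance: 8% × $15,106.00 = $1,208.48
Total: $2,029.19 + $1,208.48 = $3,237.67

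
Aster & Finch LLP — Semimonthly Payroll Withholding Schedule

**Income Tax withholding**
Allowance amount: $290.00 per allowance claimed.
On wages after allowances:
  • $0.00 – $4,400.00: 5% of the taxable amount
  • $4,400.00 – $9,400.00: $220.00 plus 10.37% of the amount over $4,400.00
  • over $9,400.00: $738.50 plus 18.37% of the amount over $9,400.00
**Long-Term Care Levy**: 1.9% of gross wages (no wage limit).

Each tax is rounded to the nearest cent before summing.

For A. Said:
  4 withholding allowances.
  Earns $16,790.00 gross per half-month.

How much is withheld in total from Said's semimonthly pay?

$2,201.96

Income Tax: taxable = $16,790.00 − 4×$290.00 = $15,630.00
  $738.50 + 18.37% × ($15,630.00 − $9,400.00) = $738.50 + 18.37% × $6,230.00 = $1,882.95
Long-Term Care Levy: 1.9% × $16,790.00 = $319.01
Total: $1,882.95 + $319.01 = $2,201.96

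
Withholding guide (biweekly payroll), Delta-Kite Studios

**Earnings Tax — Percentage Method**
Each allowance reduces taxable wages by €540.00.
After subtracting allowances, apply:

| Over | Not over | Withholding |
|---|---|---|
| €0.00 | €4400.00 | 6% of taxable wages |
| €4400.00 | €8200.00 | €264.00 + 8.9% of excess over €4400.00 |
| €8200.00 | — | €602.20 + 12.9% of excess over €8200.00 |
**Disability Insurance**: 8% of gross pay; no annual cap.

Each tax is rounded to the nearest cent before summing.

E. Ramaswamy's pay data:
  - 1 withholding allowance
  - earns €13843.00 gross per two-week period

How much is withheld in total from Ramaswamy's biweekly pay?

€2367.93

Earnings Tax: taxable = €13843.00 − 1×€540.00 = €13303.00
  €602.20 + 12.9% × (€13303.00 − €8200.00) = €602.20 + 12.9% × €5103.00 = €1260.49
Disability Insurance: 8% × €13843.00 = €1107.44
Total: €1260.49 + €1107.44 = €2367.93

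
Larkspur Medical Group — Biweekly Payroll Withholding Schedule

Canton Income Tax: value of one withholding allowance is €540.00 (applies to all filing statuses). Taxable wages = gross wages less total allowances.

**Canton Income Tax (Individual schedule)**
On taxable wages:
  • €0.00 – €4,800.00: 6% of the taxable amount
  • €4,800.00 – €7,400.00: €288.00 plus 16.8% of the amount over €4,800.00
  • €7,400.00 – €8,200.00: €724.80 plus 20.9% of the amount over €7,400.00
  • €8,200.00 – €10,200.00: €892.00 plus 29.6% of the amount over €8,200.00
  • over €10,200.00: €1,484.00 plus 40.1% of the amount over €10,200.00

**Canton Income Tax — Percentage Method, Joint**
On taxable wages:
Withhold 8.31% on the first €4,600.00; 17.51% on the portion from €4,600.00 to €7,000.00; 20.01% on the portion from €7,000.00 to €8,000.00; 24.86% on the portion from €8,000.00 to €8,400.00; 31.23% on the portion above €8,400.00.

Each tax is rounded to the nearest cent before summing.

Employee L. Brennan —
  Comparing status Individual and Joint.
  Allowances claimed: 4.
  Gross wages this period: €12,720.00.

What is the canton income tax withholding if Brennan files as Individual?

€1,628.36

Canton Income Tax (Individual): taxable = €12,720.00 − 4×€540.00 = €10,560.00
  €1,484.00 + 40.1% × (€10,560.00 − €10,200.00) = €1,484.00 + 40.1% × €360.00 = €1,628.36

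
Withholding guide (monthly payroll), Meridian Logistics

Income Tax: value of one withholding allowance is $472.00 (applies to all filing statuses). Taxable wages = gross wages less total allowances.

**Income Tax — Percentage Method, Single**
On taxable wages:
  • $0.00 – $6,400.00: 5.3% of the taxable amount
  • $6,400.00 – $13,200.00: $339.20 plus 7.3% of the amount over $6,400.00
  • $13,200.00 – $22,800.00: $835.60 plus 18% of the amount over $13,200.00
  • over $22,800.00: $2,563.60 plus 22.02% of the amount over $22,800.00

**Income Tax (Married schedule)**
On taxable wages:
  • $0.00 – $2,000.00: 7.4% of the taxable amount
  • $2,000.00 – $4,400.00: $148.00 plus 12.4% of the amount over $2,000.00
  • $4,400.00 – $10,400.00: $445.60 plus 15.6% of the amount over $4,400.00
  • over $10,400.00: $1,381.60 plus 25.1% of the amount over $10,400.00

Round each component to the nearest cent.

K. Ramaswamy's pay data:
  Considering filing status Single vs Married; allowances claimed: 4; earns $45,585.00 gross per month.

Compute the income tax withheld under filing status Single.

Income Tax (Single): taxable = $45,585.00 − 4×$472.00 = $43,697.00
  $2,563.60 + 22.02% × ($43,697.00 − $22,800.00) = $2,563.60 + 22.02% × $20,897.00 = $7,165.12

$7,165.12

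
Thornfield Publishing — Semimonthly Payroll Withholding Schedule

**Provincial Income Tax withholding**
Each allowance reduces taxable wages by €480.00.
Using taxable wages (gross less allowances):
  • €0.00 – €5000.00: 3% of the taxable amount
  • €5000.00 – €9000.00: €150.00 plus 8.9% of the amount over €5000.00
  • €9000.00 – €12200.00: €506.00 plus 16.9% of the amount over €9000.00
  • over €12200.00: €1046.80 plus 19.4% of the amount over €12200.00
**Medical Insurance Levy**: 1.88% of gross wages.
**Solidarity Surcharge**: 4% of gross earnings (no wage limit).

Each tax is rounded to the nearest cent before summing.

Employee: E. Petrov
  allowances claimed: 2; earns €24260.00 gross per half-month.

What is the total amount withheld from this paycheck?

Provincial Income Tax: taxable = €24260.00 − 2×€480.00 = €23300.00
  €1046.80 + 19.4% × (€23300.00 − €12200.00) = €1046.80 + 19.4% × €11100.00 = €3200.20
Medical Insurance Levy: 1.88% × €24260.00 = €456.09
Solidarity Surcharge: 4% × €24260.00 = €970.40
Total: €3200.20 + €456.09 + €970.40 = €4626.69

€4626.69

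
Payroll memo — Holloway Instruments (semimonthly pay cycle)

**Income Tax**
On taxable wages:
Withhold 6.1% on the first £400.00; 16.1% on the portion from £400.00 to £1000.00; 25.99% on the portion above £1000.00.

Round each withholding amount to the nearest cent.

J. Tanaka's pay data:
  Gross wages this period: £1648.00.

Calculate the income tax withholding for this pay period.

£289.42

Income Tax: taxable = £1648.00
  £121.00 + 25.99% × (£1648.00 − £1000.00) = £121.00 + 25.99% × £648.00 = £289.42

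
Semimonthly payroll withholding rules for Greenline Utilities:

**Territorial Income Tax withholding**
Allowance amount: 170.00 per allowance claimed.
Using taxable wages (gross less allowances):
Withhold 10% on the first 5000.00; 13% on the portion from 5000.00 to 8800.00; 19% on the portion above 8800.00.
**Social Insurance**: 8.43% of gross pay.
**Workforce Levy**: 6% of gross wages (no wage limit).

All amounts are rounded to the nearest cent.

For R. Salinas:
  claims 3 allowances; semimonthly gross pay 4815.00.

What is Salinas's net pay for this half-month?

Territorial Income Tax: taxable = 4815.00 − 3×170.00 = 4305.00
  10% × 4305.00 = 430.50
Social Insurance: 8.43% × 4815.00 = 405.90
Workforce Levy: 6% × 4815.00 = 288.90
Total withheld: 430.50 + 405.90 + 288.90 = 1125.30
Net pay: 4815.00 − 1125.30 = 3689.70

3689.70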